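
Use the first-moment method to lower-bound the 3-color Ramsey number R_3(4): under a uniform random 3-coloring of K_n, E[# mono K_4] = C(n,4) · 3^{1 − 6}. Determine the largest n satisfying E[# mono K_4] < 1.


We need C(n, 4) · 3^{1 − 6} < 1, i.e. C(n, 4) < 3^{6 − 1} = 243.
Check values of n near the boundary:
  n = 7: C(7, 4) = 35; 35 < 243? YES
  n = 8: C(8, 4) = 70; 70 < 243? YES
  n = 9: C(9, 4) = 126; 126 < 243? YES
  n = 10: C(10, 4) = 210; 210 < 243? YES
  n = 11: C(11, 4) = 330; 330 < 243? NO
  n = 12: C(12, 4) = 495; 495 < 243? NO
The largest n with C(n, 4) < 243 is n = 10 (where E[X] = 70/81 ≈ 0.8642). Hence R_3(4) > 10, i.e. R_3(4) ≥ 11.

Largest n = 10; hence R_3(4) > 10.


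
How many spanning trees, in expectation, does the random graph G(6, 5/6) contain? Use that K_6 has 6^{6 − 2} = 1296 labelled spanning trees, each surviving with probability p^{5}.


K_6 has 6^{6 − 2} = 1296 labelled spanning trees.
For each such spanning tree H, let X_H = 1 if all 5 edges of H are present in G. Then P[X_H = 1] = p^{5} = (5/6)^{5} = 3125/7776.
Summing the indicators: E[X] = Σ_H E[X_H] = 1296 · p^{5} = 1296 · 3125/7776 = 3125/6.
Numerically: E[X] ≈ 520.8.

E[X] = 1296 · (5/6)^{5} = 3125/6 ≈ 520.8.


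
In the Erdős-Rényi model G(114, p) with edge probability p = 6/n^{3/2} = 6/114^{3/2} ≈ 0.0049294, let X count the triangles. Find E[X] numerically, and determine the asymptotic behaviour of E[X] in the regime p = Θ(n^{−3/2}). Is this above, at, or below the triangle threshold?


Number of potential triangles: C(114, 3) = 240464.
Each occurs with probability p³ ≈ (0.0049294)³ ≈ 1.1977934e-07.
By linearity: E[X] = C(114, 3)·p³ ≈ 240464 · 1.1977934e-07 ≈ 0.02880.
Since α = 3/2 > 1, p = c/n^{3/2} = o(1/n) is below the triangle threshold p ~ 1/n. Asymptotically E[X] ~ (c³/6)·n^{3(1−α)} = (6³/6)·n^{-1.5} → 0, so by Markov's inequality G has no triangles w.h.p.

E[X] ≈ 0.02880; in regime p = Θ(1/n^{3/2}) E[X] tends to 0 (below the triangle threshold p ~ 1/n).


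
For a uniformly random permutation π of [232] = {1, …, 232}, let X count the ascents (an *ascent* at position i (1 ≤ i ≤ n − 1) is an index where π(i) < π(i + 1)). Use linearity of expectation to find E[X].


Write X = Σ X_I over i = 1, …, 231, with X_I the indicator of one ascent.
There are 231 indicators.
For each fixed i, the pair (π(i), π(i+1)) is a uniformly random ordered pair of distinct values from {1, …, 232}; by symmetry P[π(i) < π(i+1)] = 1/2.
By linearity: E[X] = 231 · (1/2) = (232 − 1) · (1/2) = 231/2 ≈ 115.50000.

E[X] = 231/2 = 115.50000.


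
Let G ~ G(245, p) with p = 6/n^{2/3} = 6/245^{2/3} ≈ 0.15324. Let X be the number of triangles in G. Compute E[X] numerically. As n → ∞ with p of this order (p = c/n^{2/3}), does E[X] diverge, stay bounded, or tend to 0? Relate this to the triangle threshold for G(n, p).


Number of potential triangles: C(245, 3) = 2421090.
Each occurs with probability p³ ≈ (0.15324)³ ≈ 3.5985006e-03.
By linearity: E[X] = C(245, 3)·p³ ≈ 2421090 · 3.5985006e-03 ≈ 8712.29388.
Since α = 2/3 < 1, p = c/n^{2/3} ≫ 1/n is above the triangle threshold p ~ 1/n. Asymptotically E[X] ~ (c³/6)·n^{3(1−α)} = (6³/6)·n^{1} → ∞; triangles are abundant w.h.p.

E[X] ≈ 8712.29388; in regime p = Θ(1/n^{2/3}) E[X] diverges (above the triangle threshold p ~ 1/n).


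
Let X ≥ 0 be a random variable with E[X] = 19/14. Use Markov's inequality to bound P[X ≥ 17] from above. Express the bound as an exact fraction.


μ = E[X] = 19/14, a = 17.
Markov: P[X ≥ 17] ≤ μ/a = (19/14)/17 = 19/238.
Numerically: ≈ 0.0798.
(Since a = 17 > μ = 1.3571, the bound 19/238 is < 1 and informative.)

P[X ≥ 17] ≤ 19/238 ≈ 0.0798.


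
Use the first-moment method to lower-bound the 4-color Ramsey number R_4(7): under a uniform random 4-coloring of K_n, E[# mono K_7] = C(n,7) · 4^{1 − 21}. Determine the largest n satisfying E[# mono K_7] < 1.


We need C(n, 7) · 4^{1 − 21} < 1, i.e. C(n, 7) < 4^{21 − 1} = 1099511627776.
Check values of n near the boundary:
  n = 174: C(174, 7) = 847879782984; 847879782984 < 1099511627776? YES
  n = 175: C(175, 7) = 883208107275; 883208107275 < 1099511627776? YES
  n = 176: C(176, 7) = 919790691600; 919790691600 < 1099511627776? YES
  n = 177: C(177, 7) = 957664425960; 957664425960 < 1099511627776? YES
  n = 178: C(178, 7) = 996867063280; 996867063280 < 1099511627776? YES
  n = 179: C(179, 7) = 1037437234460; 1037437234460 < 1099511627776? YES
  n = 180: C(180, 7) = 1079414463600; 1079414463600 < 1099511627776? YES
  n = 181: C(181, 7) = 1122839183400; 1122839183400 < 1099511627776? NO
  n = 182: C(182, 7) = 1167752750736; 1167752750736 < 1099511627776? NO
The largest n with C(n, 7) < 1099511627776 is n = 180 (where E[X] = 67463403975/68719476736 ≈ 0.9817). Hence R_4(7) > 180, i.e. R_4(7) ≥ 181.

Largest n = 180; hence R_4(7) > 180.


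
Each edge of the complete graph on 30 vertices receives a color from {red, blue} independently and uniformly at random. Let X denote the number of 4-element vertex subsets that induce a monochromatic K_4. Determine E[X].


Let X = Σ_S X_S over the C(30, 4) = 27405 subsets S of size 4, where X_S = 1 if the K_4 on S is monochromatic.
For a fixed S, the K_4 on S has C(4, 2) = 6 edges. P[all 6 edges red] = (1/2)^6, and likewise for blue, so P[monochromatic] = 2·(1/2)^6 = 2^{1 − 6} = 1/32.
By linearity: E[X] = C(30, 4) · 2^{1 − 6} = 27405 · 1/32 = 27405/32.
Numerically: E[X] ≈ 856.406.

E[X] = C(30,4)·2^(1−C(4,2)) = 27405/32 ≈ 856.406.


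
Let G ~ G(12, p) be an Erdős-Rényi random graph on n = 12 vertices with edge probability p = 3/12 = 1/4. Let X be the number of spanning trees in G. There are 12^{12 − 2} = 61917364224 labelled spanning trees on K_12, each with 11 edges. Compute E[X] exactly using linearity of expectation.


K_12 has 12^{12 − 2} = 61917364224 labelled spanning trees.
For each such spanning tree H, let X_H = 1 if all 11 edges of H are present in G. Then P[X_H = 1] = p^{11} = (1/4)^{11} = 1/4194304.
Summing the indicators: E[X] = Σ_H E[X_H] = 61917364224 · p^{11} = 61917364224 · 1/4194304 = 59049/4.
Numerically: E[X] ≈ 1.48e+04.

E[X] = 61917364224 · (1/4)^{11} = 59049/4 ≈ 1.48e+04.


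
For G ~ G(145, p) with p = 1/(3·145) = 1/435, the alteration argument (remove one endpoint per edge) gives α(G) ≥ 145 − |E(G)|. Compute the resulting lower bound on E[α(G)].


E[|E(G)|] = C(145, 2)·p = 10440 · (1/435) = 24.
E[α(G)] ≥ n − E[|E(G)|] = 145 − 24 = 121.
Numerically: ≈ 121.0000.
(This is only a lower bound; the true E[α(G)] may be larger.)

E[α(G)] ≥ 121 ≈ 121.0000.


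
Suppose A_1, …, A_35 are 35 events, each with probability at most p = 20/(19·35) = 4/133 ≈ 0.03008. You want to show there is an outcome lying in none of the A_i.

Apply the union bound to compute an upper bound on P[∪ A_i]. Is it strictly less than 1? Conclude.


Union bound: P[∪_{i=1}^{35} A_i] ≤ Σ_i P[A_i] ≤ 35·p = 35·(4/133) = 20/19.
Numerically: 20/19 ≈ 1.05263.
Is 20/19 < 1? NO.
Since the bound 20/19 is ≥ 1, the union bound is uninformative here; it does NOT by itself certify existence.

35·p = 20/19 ≈ 1.05263; existence NOT certified by the union bound.


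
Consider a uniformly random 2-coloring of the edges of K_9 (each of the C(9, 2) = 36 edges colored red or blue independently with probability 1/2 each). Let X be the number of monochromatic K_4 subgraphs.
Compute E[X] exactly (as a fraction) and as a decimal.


Let X = Σ_S X_S over the C(9, 4) = 126 subsets S of size 4, where X_S = 1 if the K_4 on S is monochromatic.
For a fixed S, the K_4 on S has C(4, 2) = 6 edges. P[all 6 edges red] = (1/2)^6, and likewise for blue, so P[monochromatic] = 2·(1/2)^6 = 2^{1 − 6} = 1/32.
By linearity of expectation: E[X] = C(9, 4) · 2^{1 − 6} = 126 · 1/32 = 63/16.
Numerically: E[X] ≈ 3.93750.

E[X] = C(9,4)·2^(1−C(4,2)) = 63/16 ≈ 3.93750.


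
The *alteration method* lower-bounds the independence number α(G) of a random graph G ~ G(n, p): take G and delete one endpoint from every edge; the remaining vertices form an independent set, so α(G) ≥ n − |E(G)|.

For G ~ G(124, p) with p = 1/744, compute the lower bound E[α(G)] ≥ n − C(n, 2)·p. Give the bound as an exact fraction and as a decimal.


E[|E(G)|] = C(124, 2)·p = 7626 · (1/744) = 41/4.
E[α(G)] ≥ n − E[|E(G)|] = 124 − 41/4 = 455/4.
Numerically: ≈ 113.75000.
(This is only a lower bound; the true E[α(G)] may be larger.)

E[α(G)] ≥ 455/4 ≈ 113.75000.


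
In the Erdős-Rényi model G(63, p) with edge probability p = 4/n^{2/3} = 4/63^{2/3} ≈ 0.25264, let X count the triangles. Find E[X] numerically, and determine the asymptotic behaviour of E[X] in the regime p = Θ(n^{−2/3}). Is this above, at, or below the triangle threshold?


Number of potential triangles: C(63, 3) = 39711.
Each occurs with probability p³ ≈ (0.25264)³ ≈ 1.6124969e-02.
By linearity: E[X] = C(63, 3)·p³ ≈ 39711 · 1.6124969e-02 ≈ 640.33862.
Since α = 2/3 < 1, p = c/n^{2/3} ≫ 1/n is above the triangle threshold p ~ 1/n. Asymptotically E[X] ~ (c³/6)·n^{3(1−α)} = (4³/6)·n^{1} → ∞; triangles are abundant w.h.p.

E[X] ≈ 640.33862; in regime p = Θ(1/n^{2/3}) E[X] diverges (above the triangle threshold p ~ 1/n).


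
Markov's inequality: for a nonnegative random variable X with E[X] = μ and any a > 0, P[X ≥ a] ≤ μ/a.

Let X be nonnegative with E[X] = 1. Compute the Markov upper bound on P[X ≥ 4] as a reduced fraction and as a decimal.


μ = E[X] = 1, a = 4.
Markov: P[X ≥ 4] ≤ μ/a = (1)/4 = 1/4.
Numerically: ≈ 0.250.
(Since a = 4 > μ = 1.000, the bound 1/4 is < 1 and informative.)

P[X ≥ 4] ≤ 1/4 ≈ 0.250.


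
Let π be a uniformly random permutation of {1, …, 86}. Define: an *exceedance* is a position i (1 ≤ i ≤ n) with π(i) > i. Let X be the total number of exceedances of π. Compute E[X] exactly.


Write X = Σ_{i=1}^{86} X_i, where X_i = 1_{π(i) > i}.
For each fixed i, π(i) is uniform over {1, …, 86} (marginal of a uniform permutation), so P[π(i) > i] = (n − i)/n. Summing: Σ_{i=1}^{86} (n − i)/n = (0 + 1 + … + 85)/86 = 86(86 − 1)/(2·86) = (86 − 1)/2.
Hence E[X] = Σ_{i=1}^{86} (86 − i)/86 = 85/2 ≈ 42.5000.

E[X] = 85/2 = 42.5000.


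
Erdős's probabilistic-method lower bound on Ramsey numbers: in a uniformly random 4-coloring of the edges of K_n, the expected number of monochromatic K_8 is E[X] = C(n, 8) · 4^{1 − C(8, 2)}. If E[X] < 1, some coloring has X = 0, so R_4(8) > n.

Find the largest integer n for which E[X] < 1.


We need C(n, 8) · 4^{1 − 28} < 1, i.e. C(n, 8) < 4^{28 − 1} = 18014398509481984.
Check values of n near the boundary:
  n = 407: C(407, 8) = 17424959239309050; 17424959239309050 < 18014398509481984? YES
  n = 408: C(408, 8) = 17773458424095231; 17773458424095231 < 18014398509481984? YES
  n = 409: C(409, 8) = 18128041135797879; 18128041135797879 < 18014398509481984? NO
The largest n with C(n, 8) < 18014398509481984 is n = 408 (where E[X] = 17773458424095231/18014398509481984 ≈ 0.987). Hence R_4(8) > 408, i.e. R_4(8) ≥ 409.

Largest n = 408; hence R_4(8) > 408.


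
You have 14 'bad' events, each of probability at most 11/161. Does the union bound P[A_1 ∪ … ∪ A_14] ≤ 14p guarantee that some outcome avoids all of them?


Union bound: P[∪_{i=1}^{14} A_i] ≤ Σ_i P[A_i] ≤ 14·p = 14·(11/161) = 22/23.
Numerically: 22/23 ≈ 0.957.
Is 22/23 < 1? YES.
Since P[∪ A_i] ≤ 22/23 < 1, the complement has P[∩ A_i^c] ≥ 1 − 22/23 = 1/23 > 0, so some outcome avoids every A_i.

14·p = 22/23 ≈ 0.957; existence CERTIFIED by the union bound.


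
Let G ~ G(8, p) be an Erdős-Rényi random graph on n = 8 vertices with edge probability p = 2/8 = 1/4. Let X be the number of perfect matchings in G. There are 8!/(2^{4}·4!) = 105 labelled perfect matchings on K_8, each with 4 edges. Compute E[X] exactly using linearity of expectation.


K_8 has 8!/(2^{4}·4!) = 105 labelled perfect matchings.
For each such perfect matching H, let X_H = 1 if all 4 edges of H are present in G. Then P[X_H = 1] = p^{4} = (1/4)^{4} = 1/256.
By linearity of expectation: E[X] = Σ_H E[X_H] = 105 · p^{4} = 105 · 1/256 = 105/256.
Numerically: E[X] ≈ 0.410156.

E[X] = 105 · (1/4)^{4} = 105/256 ≈ 0.410156.


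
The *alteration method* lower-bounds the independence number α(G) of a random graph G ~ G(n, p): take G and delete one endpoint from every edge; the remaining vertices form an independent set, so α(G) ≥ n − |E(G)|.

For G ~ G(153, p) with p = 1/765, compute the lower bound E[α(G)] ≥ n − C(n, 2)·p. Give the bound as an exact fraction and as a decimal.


E[|E(G)|] = C(153, 2)·p = 11628 · (1/765) = 76/5.
E[α(G)] ≥ n − E[|E(G)|] = 153 − 76/5 = 689/5.
Numerically: ≈ 137.800000.
(This is only a lower bound; the true E[α(G)] may be larger.)

E[α(G)] ≥ 689/5 ≈ 137.800000.


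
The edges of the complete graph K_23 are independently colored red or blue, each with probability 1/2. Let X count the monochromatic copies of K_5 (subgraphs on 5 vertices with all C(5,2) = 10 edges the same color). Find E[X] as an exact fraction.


Let X = Σ_S X_S over the C(23, 5) = 33649 subsets S of size 5, where X_S = 1 if the K_5 on S is monochromatic.
For a fixed S, the K_5 on S has C(5, 2) = 10 edges. P[all 10 edges red] = (1/2)^10, and likewise for blue, so P[monochromatic] = 2·(1/2)^10 = 2^{1 − 10} = 1/512.
By linearity of expectation: E[X] = C(23, 5) · 2^{1 − 10} = 33649 · 1/512 = 33649/512.
Numerically: E[X] ≈ 65.720703.

E[X] = C(23,5)·2^(1−C(5,2)) = 33649/512 ≈ 65.720703.


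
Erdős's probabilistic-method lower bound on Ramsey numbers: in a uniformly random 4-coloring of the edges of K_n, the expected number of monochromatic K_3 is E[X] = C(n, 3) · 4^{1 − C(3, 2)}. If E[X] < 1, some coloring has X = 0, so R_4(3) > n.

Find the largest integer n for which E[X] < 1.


We need C(n, 3) · 4^{1 − 3} < 1, i.e. C(n, 3) < 4^{3 − 1} = 16.
Check values of n near the boundary:
  n = 3: C(3, 3) = 1; 1 < 16? YES
  n = 4: C(4, 3) = 4; 4 < 16? YES
  n = 5: C(5, 3) = 10; 10 < 16? YES
  n = 6: C(6, 3) = 20; 20 < 16? NO
  n = 7: C(7, 3) = 35; 35 < 16? NO
  n = 8: C(8, 3) = 56; 56 < 16? NO
The largest n with C(n, 3) < 16 is n = 5 (where E[X] = 5/8 ≈ 0.6250000). Hence R_4(3) > 5, i.e. R_4(3) ≥ 6.

Largest n = 5; hence R_4(3) > 5.


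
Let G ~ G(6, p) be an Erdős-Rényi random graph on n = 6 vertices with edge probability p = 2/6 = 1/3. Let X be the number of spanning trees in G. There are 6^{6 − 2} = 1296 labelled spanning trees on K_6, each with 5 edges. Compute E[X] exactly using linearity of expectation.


K_6 has 6^{6 − 2} = 1296 labelled spanning trees.
For each such spanning tree H, let X_H = 1 if all 5 edges of H are present in G. Then P[X_H = 1] = p^{5} = (1/3)^{5} = 1/243.
Summing the indicators: E[X] = Σ_H E[X_H] = 1296 · p^{5} = 1296 · 1/243 = 16/3.
Numerically: E[X] ≈ 5.3333.

E[X] = 1296 · (1/3)^{5} = 16/3 ≈ 5.3333.


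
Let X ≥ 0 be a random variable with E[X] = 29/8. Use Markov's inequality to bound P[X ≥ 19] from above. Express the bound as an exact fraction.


μ = E[X] = 29/8, a = 19.
Markov: P[X ≥ 19] ≤ μ/a = (29/8)/19 = 29/152.
Numerically: ≈ 0.190789.
(Since a = 19 > μ = 3.625000, the bound 29/152 is < 1 and informative.)

P[X ≥ 19] ≤ 29/152 ≈ 0.190789.


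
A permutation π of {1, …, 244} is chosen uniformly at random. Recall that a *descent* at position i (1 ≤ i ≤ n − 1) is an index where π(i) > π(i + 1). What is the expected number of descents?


Write X = Σ X_I over i = 1, …, 243, with X_I the indicator of one descent.
There are 243 indicators.
For each fixed i, the pair (π(i), π(i+1)) is a uniformly random ordered pair of distinct values from {1, …, 244}; by symmetry P[π(i) > π(i+1)] = 1/2.
By linearity: E[X] = 243 · (1/2) = (244 − 1) · (1/2) = 243/2 ≈ 121.500.

E[X] = 243/2 = 121.500.


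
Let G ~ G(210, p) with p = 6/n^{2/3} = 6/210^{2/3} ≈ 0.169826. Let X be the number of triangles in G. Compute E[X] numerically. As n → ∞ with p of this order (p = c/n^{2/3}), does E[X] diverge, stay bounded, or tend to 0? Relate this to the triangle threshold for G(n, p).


Number of potential triangles: C(210, 3) = 1521520.
Each occurs with probability p³ ≈ (0.169826)³ ≈ 4.89795918e-03.
By linearity: E[X] = C(210, 3)·p³ ≈ 1521520 · 4.89795918e-03 ≈ 7452.342857.
Since α = 2/3 < 1, p = c/n^{2/3} ≫ 1/n is above the triangle threshold p ~ 1/n. Asymptotically E[X] ~ (c³/6)·n^{3(1−α)} = (6³/6)·n^{1} → ∞; triangles are abundant w.h.p.

E[X] ≈ 7452.342857; in regime p = Θ(1/n^{2/3}) E[X] diverges (above the triangle threshold p ~ 1/n).


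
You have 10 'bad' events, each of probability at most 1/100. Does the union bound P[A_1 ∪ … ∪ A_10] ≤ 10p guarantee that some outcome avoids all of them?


Union bound: P[∪_{i=1}^{10} A_i] ≤ Σ_i P[A_i] ≤ 10·p = 10·(1/100) = 1/10.
Numerically: 1/10 ≈ 0.100.
Is 1/10 < 1? YES.
Since P[∪ A_i] ≤ 1/10 < 1, the complement has P[∩ A_i^c] ≥ 1 − 1/10 = 9/10 > 0, so some outcome avoids every A_i.

10·p = 1/10 ≈ 0.100; existence CERTIFIED by the union bound.


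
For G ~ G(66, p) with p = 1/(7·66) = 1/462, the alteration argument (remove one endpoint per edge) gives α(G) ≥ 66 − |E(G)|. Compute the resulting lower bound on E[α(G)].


E[|E(G)|] = C(66, 2)·p = 2145 · (1/462) = 65/14.
E[α(G)] ≥ n − E[|E(G)|] = 66 − 65/14 = 859/14.
Numerically: ≈ 61.3571.
(This is only a lower bound; the true E[α(G)] may be larger.)

E[α(G)] ≥ 859/14 ≈ 61.3571.


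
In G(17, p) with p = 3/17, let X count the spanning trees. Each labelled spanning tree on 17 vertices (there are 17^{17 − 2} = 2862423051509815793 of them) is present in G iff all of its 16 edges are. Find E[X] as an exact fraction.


K_17 has 17^{17 − 2} = 2862423051509815793 labelled spanning trees.
For each such spanning tree H, let X_H = 1 if all 16 edges of H are present in G. Then P[X_H = 1] = p^{16} = (3/17)^{16} = 43046721/48661191875666868481.
By linearity: E[X] = Σ_H E[X_H] = 2862423051509815793 · p^{16} = 2862423051509815793 · 43046721/48661191875666868481 = 43046721/17.
Numerically: E[X] ≈ 2.532e+06.

E[X] = 2862423051509815793 · (3/17)^{16} = 43046721/17 ≈ 2.532e+06.


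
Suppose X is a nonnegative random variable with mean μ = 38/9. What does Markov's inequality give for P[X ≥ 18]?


μ = E[X] = 38/9, a = 18.
Markov: P[X ≥ 18] ≤ μ/a = (38/9)/18 = 19/81.
Numerically: ≈ 0.2346.
(Since a = 18 > μ = 4.2222, the bound 19/81 is < 1 and informative.)

P[X ≥ 18] ≤ 19/81 ≈ 0.2346.


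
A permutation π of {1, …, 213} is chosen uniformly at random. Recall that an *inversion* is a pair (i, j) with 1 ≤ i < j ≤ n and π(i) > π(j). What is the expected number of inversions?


Write X = Σ X_I over the C(213, 2) = 22578 pairs i < j, with X_I the indicator of one inversion.
There are 22578 indicators.
For each fixed pair i < j, the values π(i) and π(j) are two distinct elements of {1, …, 213} in uniformly random order; by symmetry P[π(i) > π(j)] = 1/2.
By linearity: E[X] = 22578 · (1/2) = C(213, 2) · (1/2) = 22578/2 = 11289 ≈ 11289.0000.

E[X] = 11289 = 11289.0000.


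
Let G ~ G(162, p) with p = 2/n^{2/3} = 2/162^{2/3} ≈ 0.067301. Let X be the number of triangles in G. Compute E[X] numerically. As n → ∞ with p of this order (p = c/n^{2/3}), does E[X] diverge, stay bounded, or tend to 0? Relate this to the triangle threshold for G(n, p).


Number of potential triangles: C(162, 3) = 695520.
Each occurs with probability p³ ≈ (0.067301)³ ≈ 3.0483158e-04.
By linearity: E[X] = C(162, 3)·p³ ≈ 695520 · 3.0483158e-04 ≈ 212.01646.
Since α = 2/3 < 1, p = c/n^{2/3} ≫ 1/n is above the triangle threshold p ~ 1/n. Asymptotically E[X] ~ (c³/6)·n^{3(1−α)} = (2³/6)·n^{1} → ∞; triangles are abundant w.h.p.

E[X] ≈ 212.01646; in regime p = Θ(1/n^{2/3}) E[X] diverges (above the triangle threshold p ~ 1/n).


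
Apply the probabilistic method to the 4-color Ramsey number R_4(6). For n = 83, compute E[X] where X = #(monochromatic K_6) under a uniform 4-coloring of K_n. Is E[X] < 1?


E[X] = C(83, 6) · 4^{1 − 15} = 377447148 · 4^{−14} = 377447148/268435456.
As a reduced fraction: E[X] = 94361787/67108864 ≈ 1.406.
Is E[X] < 1? NO.
Since E[X] ≥ 1, the first-moment bound is inconclusive at n = 83; it does NOT by itself certify R_4(6) > 83.

E[X] = 94361787/67108864 ≈ 1.406; E[X] ≥ 1; first-moment method inconclusive here.


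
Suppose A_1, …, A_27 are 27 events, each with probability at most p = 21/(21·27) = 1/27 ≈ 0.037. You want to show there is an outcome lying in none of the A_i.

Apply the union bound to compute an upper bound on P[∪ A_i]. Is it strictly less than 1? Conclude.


Union bound: P[∪_{i=1}^{27} A_i] ≤ Σ_i P[A_i] ≤ 27·p = 27·(1/27) = 1.
Numerically: 1 ≈ 1.000.
Is 1 < 1? NO.
Since the bound 1 is ≥ 1, the union bound is uninformative here; it does NOT by itself certify existence.

27·p = 1 ≈ 1.000; existence NOT certified by the union bound.


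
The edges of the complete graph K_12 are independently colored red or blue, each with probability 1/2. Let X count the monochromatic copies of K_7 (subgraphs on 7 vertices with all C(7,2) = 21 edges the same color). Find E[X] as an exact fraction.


Let X = Σ_S X_S over the C(12, 7) = 792 subsets S of size 7, where X_S = 1 if the K_7 on S is monochromatic.
For a fixed S, the K_7 on S has C(7, 2) = 21 edges. P[all 21 edges red] = (1/2)^21, and likewise for blue, so P[monochromatic] = 2·(1/2)^21 = 2^{1 − 21} = 1/1048576.
By linearity of expectation: E[X] = C(12, 7) · 2^{1 − 21} = 792 · 1/1048576 = 99/131072.
Numerically: E[X] ≈ 0.001.

E[X] = C(12,7)·2^(1−C(7,2)) = 99/131072 ≈ 0.001.


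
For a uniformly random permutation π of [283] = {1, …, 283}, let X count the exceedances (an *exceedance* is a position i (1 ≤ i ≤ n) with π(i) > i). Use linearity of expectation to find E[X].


Write X = Σ_{i=1}^{283} X_i, where X_i = 1_{π(i) > i}.
For each fixed i, π(i) is uniform over {1, …, 283} (marginal of a uniform permutation), so P[π(i) > i] = (n − i)/n. Summing: Σ_{i=1}^{283} (n − i)/n = (0 + 1 + … + 282)/283 = 283(283 − 1)/(2·283) = (283 − 1)/2.
Hence E[X] = Σ_{i=1}^{283} (283 − i)/283 = 141 ≈ 141.000000.

E[X] = 141 = 141.000000.


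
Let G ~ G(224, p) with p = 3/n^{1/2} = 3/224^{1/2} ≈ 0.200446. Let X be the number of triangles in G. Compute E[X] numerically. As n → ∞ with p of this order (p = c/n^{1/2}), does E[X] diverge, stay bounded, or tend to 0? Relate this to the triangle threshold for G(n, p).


Number of potential triangles: C(224, 3) = 1848224.
Each occurs with probability p³ ≈ (0.200446)³ ≈ 8.05363117e-03.
By linearity: E[X] = C(224, 3)·p³ ≈ 1848224 · 8.05363117e-03 ≈ 14884.914422.
Since α = 1/2 < 1, p = c/n^{1/2} ≫ 1/n is above the triangle threshold p ~ 1/n. Asymptotically E[X] ~ (c³/6)·n^{3(1−α)} = (3³/6)·n^{1.5} → ∞; triangles are abundant w.h.p.

E[X] ≈ 14884.914422; in regime p = Θ(1/n^{1/2}) E[X] diverges (above the triangle threshold p ~ 1/n).


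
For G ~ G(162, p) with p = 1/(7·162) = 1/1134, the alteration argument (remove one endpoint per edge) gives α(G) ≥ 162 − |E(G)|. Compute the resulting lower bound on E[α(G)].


E[|E(G)|] = C(162, 2)·p = 13041 · (1/1134) = 23/2.
E[α(G)] ≥ n − E[|E(G)|] = 162 − 23/2 = 301/2.
Numerically: ≈ 150.500.
(This is only a lower bound; the true E[α(G)] may be larger.)

E[α(G)] ≥ 301/2 ≈ 150.500.


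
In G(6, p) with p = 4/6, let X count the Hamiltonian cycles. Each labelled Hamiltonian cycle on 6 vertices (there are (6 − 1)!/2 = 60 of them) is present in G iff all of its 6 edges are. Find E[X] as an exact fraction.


K_6 has (6 − 1)!/2 = 60 labelled Hamiltonian cycles.
For each such Hamiltonian cycle H, let X_H = 1 if all 6 edges of H are present in G. Then P[X_H = 1] = p^{6} = (2/3)^{6} = 64/729.
Summing the indicators: E[X] = Σ_H E[X_H] = 60 · p^{6} = 60 · 64/729 = 1280/243.
Numerically: E[X] ≈ 5.26749.

E[X] = 60 · (2/3)^{6} = 1280/243 ≈ 5.26749.


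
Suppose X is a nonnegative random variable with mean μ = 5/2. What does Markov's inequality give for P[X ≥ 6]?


μ = E[X] = 5/2, a = 6.
Markov: P[X ≥ 6] ≤ μ/a = (5/2)/6 = 5/12.
Numerically: ≈ 0.416667.
(Since a = 6 > μ = 2.500000, the bound 5/12 is < 1 and informative.)

P[X ≥ 6] ≤ 5/12 ≈ 0.416667.


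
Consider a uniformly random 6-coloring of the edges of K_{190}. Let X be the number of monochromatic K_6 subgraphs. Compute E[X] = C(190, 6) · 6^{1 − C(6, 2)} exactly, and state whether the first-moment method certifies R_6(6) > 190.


E[X] = C(190, 6) · 6^{1 − 15} = 60334683255 · 6^{−14} = 60334683255/78364164096.
As a reduced fraction: E[X] = 6703853695/8707129344 ≈ 0.770.
Is E[X] < 1? YES.
Since E[X] < 1, there exists a 6-coloring of K_{190} with no monochromatic K_6; hence R_6(6) > 190.

E[X] = 6703853695/8707129344 ≈ 0.770; E[X] < 1, so R_6(6) > 190.


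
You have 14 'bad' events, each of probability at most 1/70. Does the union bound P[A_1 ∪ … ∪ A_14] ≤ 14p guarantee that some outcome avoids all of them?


Union bound: P[∪_{i=1}^{14} A_i] ≤ Σ_i P[A_i] ≤ 14·p = 14·(1/70) = 1/5.
Numerically: 1/5 ≈ 0.200.
Is 1/5 < 1? YES.
Since P[∪ A_i] ≤ 1/5 < 1, the complement has P[∩ A_i^c] ≥ 1 − 1/5 = 4/5 > 0, so some outcome avoids every A_i.

14·p = 1/5 ≈ 0.200; existence CERTIFIED by the union bound.


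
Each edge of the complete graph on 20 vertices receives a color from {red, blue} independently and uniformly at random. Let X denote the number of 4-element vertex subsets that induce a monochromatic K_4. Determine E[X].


Let X = Σ_S X_S over the C(20, 4) = 4845 subsets S of size 4, where X_S = 1 if the K_4 on S is monochromatic.
For a fixed S, the K_4 on S has C(4, 2) = 6 edges. P[all 6 edges red] = (1/2)^6, and likewise for blue, so P[monochromatic] = 2·(1/2)^6 = 2^{1 − 6} = 1/32.
By linearity of expectation: E[X] = C(20, 4) · 2^{1 − 6} = 4845 · 1/32 = 4845/32.
Numerically: E[X] ≈ 151.4062.

E[X] = C(20,4)·2^(1−C(4,2)) = 4845/32 ≈ 151.4062.


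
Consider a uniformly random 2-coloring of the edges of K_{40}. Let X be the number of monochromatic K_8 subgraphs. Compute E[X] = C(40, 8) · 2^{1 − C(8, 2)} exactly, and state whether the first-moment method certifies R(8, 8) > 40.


E[X] = C(40, 8) · 2^{1 − 28} = 76904685 · 2^{−27} = 76904685/134217728.
As a reduced fraction: E[X] = 76904685/134217728 ≈ 0.5729846.
Is E[X] < 1? YES.
Since E[X] < 1, there exists a 2-coloring of K_{40} with no monochromatic K_8; hence R(8, 8) > 40.

E[X] = 76904685/134217728 ≈ 0.5729846; E[X] < 1, so R(8, 8) > 40.


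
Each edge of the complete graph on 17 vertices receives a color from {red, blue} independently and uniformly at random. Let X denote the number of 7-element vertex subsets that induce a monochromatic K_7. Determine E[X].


Let X = Σ_S X_S over the C(17, 7) = 19448 subsets S of size 7, where X_S = 1 if the K_7 on S is monochromatic.
For a fixed S, the K_7 on S has C(7, 2) = 21 edges. P[all 21 edges red] = (1/2)^21, and likewise for blue, so P[monochromatic] = 2·(1/2)^21 = 2^{1 − 21} = 1/1048576.
By linearity: E[X] = C(17, 7) · 2^{1 − 21} = 19448 · 1/1048576 = 2431/131072.
Numerically: E[X] ≈ 0.018547.

E[X] = C(17,7)·2^(1−C(7,2)) = 2431/131072 ≈ 0.018547.


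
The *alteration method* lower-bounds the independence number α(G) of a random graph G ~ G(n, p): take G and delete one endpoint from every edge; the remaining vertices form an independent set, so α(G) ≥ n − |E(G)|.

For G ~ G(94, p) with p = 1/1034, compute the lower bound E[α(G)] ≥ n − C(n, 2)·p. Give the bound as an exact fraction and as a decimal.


E[|E(G)|] = C(94, 2)·p = 4371 · (1/1034) = 93/22.
E[α(G)] ≥ n − E[|E(G)|] = 94 − 93/22 = 1975/22.
Numerically: ≈ 89.7727.
(This is only a lower bound; the true E[α(G)] may be larger.)

E[α(G)] ≥ 1975/22 ≈ 89.7727.


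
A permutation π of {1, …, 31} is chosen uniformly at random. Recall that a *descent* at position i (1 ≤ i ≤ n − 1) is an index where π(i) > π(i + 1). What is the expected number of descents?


Write X = Σ X_I over i = 1, …, 30, with X_I the indicator of one descent.
There are 30 indicators.
For each fixed i, the pair (π(i), π(i+1)) is a uniformly random ordered pair of distinct values from {1, …, 31}; by symmetry P[π(i) > π(i+1)] = 1/2.
By linearity: E[X] = 30 · (1/2) = (31 − 1) · (1/2) = 15 ≈ 15.0000.

E[X] = 15 = 15.0000.


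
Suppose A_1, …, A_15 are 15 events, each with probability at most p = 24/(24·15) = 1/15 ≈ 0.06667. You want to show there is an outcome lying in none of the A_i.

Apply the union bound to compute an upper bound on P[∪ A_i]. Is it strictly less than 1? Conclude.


Union bound: P[∪_{i=1}^{15} A_i] ≤ Σ_i P[A_i] ≤ 15·p = 15·(1/15) = 1.
Numerically: 1 ≈ 1.00000.
Is 1 < 1? NO.
Since the bound 1 is ≥ 1, the union bound is uninformative here; it does NOT by itself certify existence.

15·p = 1 ≈ 1.00000; existence NOT certified by the union bound.


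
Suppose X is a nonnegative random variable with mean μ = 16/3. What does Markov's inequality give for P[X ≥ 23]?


μ = E[X] = 16/3, a = 23.
Markov: P[X ≥ 23] ≤ μ/a = (16/3)/23 = 16/69.
Numerically: ≈ 0.23188.
(Since a = 23 > μ = 5.33333, the bound 16/69 is < 1 and informative.)

P[X ≥ 23] ≤ 16/69 ≈ 0.23188.


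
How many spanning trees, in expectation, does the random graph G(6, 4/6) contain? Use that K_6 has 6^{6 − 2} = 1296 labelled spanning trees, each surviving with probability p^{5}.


K_6 has 6^{6 − 2} = 1296 labelled spanning trees.
For each such spanning tree H, let X_H = 1 if all 5 edges of H are present in G. Then P[X_H = 1] = p^{5} = (2/3)^{5} = 32/243.
Summing the indicators: E[X] = Σ_H E[X_H] = 1296 · p^{5} = 1296 · 32/243 = 512/3.
Numerically: E[X] ≈ 170.67.

E[X] = 1296 · (2/3)^{5} = 512/3 ≈ 170.67.


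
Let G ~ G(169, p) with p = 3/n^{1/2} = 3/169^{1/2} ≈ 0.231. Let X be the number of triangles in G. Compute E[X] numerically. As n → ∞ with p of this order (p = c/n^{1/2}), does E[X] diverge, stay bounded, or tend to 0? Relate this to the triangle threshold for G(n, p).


Number of potential triangles: C(169, 3) = 790244.
Each occurs with probability p³ ≈ (0.231)³ ≈ 1.22895e-02.
By linearity: E[X] = C(169, 3)·p³ ≈ 790244 · 1.22895e-02 ≈ 9711.692.
Since α = 1/2 < 1, p = c/n^{1/2} ≫ 1/n is above the triangle threshold p ~ 1/n. Asymptotically E[X] ~ (c³/6)·n^{3(1−α)} = (3³/6)·n^{1.5} → ∞; triangles are abundant w.h.p.

E[X] ≈ 9711.692; in regime p = Θ(1/n^{1/2}) E[X] diverges (above the triangle threshold p ~ 1/n).


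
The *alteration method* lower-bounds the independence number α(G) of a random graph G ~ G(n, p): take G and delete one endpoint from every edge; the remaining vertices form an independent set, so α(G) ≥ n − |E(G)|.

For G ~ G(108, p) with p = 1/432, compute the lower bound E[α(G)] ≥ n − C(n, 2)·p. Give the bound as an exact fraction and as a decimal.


E[|E(G)|] = C(108, 2)·p = 5778 · (1/432) = 107/8.
E[α(G)] ≥ n − E[|E(G)|] = 108 − 107/8 = 757/8.
Numerically: ≈ 94.625.
(This is only a lower bound; the true E[α(G)] may be larger.)

E[α(G)] ≥ 757/8 ≈ 94.625.


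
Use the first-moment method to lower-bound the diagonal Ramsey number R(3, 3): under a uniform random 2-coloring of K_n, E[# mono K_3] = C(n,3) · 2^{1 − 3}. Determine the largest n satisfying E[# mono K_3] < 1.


We need C(n, 3) · 2^{1 − 3} < 1, i.e. C(n, 3) < 2^{3 − 1} = 4.
Check values of n near the boundary:
  n = 3: C(3, 3) = 1; 1 < 4? YES
  n = 4: C(4, 3) = 4; 4 < 4? NO
The largest n with C(n, 3) < 4 is n = 3 (where E[X] = 1/4 ≈ 0.2500). Hence R(3, 3) > 3, i.e. R(3, 3) ≥ 4.

Largest n = 3; hence R(3, 3) > 3.


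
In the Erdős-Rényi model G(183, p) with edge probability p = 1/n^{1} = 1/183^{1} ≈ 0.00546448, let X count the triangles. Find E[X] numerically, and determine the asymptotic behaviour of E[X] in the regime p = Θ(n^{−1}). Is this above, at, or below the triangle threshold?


Number of potential triangles: C(183, 3) = 1004731.
Each occurs with probability p³ ≈ (0.00546448)³ ≈ 1.63172411e-07.
By linearity: E[X] = C(183, 3)·p³ ≈ 1004731 · 1.63172411e-07 ≈ 0.163944.
Here α = 1, so p = 1/n is exactly at the triangle threshold p ~ 1/n. Asymptotically E[X] → c³/6 = 1³/6 = 1/6 ≈ 0.166667, a bounded constant. In this regime the triangle count is asymptotically Poisson(c³/6).

E[X] ≈ 0.163944; in regime p = Θ(1/n^{1}) E[X] stays bounded (at the triangle threshold p ~ 1/n).


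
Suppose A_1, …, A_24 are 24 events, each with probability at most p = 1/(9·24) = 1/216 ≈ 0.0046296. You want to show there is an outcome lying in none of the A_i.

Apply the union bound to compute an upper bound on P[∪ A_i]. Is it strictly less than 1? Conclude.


Union bound: P[∪_{i=1}^{24} A_i] ≤ Σ_i P[A_i] ≤ 24·p = 24·(1/216) = 1/9.
Numerically: 1/9 ≈ 0.1111111.
Is 1/9 < 1? YES.
Since P[∪ A_i] ≤ 1/9 < 1, the complement has P[∩ A_i^c] ≥ 1 − 1/9 = 8/9 > 0, so some outcome avoids every A_i.

24·p = 1/9 ≈ 0.1111111; existence CERTIFIED by the union bound.


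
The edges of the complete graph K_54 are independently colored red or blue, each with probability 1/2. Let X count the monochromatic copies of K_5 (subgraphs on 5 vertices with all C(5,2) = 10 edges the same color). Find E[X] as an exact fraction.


Let X = Σ_S X_S over the C(54, 5) = 3162510 subsets S of size 5, where X_S = 1 if the K_5 on S is monochromatic.
For a fixed S, the K_5 on S has C(5, 2) = 10 edges. P[all 10 edges red] = (1/2)^10, and likewise for blue, so P[monochromatic] = 2·(1/2)^10 = 2^{1 − 10} = 1/512.
Summing: E[X] = C(54, 5) · 2^{1 − 10} = 3162510 · 1/512 = 1581255/256.
Numerically: E[X] ≈ 6176.777344.

E[X] = C(54,5)·2^(1−C(5,2)) = 1581255/256 ≈ 6176.777344.


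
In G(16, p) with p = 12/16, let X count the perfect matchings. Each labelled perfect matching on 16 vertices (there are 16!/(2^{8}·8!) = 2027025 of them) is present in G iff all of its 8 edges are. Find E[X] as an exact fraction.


K_16 has 16!/(2^{8}·8!) = 2027025 labelled perfect matchings.
For each such perfect matching H, let X_H = 1 if all 8 edges of H are present in G. Then P[X_H = 1] = p^{8} = (3/4)^{8} = 6561/65536.
By linearity of expectation: E[X] = Σ_H E[X_H] = 2027025 · p^{8} = 2027025 · 6561/65536 = 13299311025/65536.
Numerically: E[X] ≈ 2.03e+05.

E[X] = 2027025 · (3/4)^{8} = 13299311025/65536 ≈ 2.03e+05.


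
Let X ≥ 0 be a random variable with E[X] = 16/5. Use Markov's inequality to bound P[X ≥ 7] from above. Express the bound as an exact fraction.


μ = E[X] = 16/5, a = 7.
Markov: P[X ≥ 7] ≤ μ/a = (16/5)/7 = 16/35.
Numerically: ≈ 0.457.
(Since a = 7 > μ = 3.200, the bound 16/35 is < 1 and informative.)

P[X ≥ 7] ≤ 16/35 ≈ 0.457.


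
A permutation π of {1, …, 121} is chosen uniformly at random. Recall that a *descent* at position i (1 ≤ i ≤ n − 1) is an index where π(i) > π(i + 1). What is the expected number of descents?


Write X = Σ X_I over i = 1, …, 120, with X_I the indicator of one descent.
There are 120 indicators.
For each fixed i, the pair (π(i), π(i+1)) is a uniformly random ordered pair of distinct values from {1, …, 121}; by symmetry P[π(i) > π(i+1)] = 1/2.
By linearity: E[X] = 120 · (1/2) = (121 − 1) · (1/2) = 60 ≈ 60.0000.

E[X] = 60 = 60.0000.


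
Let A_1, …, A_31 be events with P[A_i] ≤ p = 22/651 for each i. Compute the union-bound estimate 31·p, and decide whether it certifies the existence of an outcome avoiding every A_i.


Union bound: P[∪_{i=1}^{31} A_i] ≤ Σ_i P[A_i] ≤ 31·p = 31·(22/651) = 22/21.
Numerically: 22/21 ≈ 1.048.
Is 22/21 < 1? NO.
Since the bound 22/21 is ≥ 1, the union bound is uninformative here; it does NOT by itself certify existence.

31·p = 22/21 ≈ 1.048; existence NOT certified by the union bound.


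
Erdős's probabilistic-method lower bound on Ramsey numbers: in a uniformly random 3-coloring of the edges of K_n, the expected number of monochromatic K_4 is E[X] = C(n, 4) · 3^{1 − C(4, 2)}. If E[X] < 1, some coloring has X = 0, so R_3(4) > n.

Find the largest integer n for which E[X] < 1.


We need C(n, 4) · 3^{1 − 6} < 1, i.e. C(n, 4) < 3^{6 − 1} = 243.
Check values of n near the boundary:
  n = 9: C(9, 4) = 126; 126 < 243? YES
  n = 10: C(10, 4) = 210; 210 < 243? YES
  n = 11: C(11, 4) = 330; 330 < 243? NO
The largest n with C(n, 4) < 243 is n = 10 (where E[X] = 70/81 ≈ 0.86420). Hence R_3(4) > 10, i.e. R_3(4) ≥ 11.

Largest n = 10; hence R_3(4) > 10.


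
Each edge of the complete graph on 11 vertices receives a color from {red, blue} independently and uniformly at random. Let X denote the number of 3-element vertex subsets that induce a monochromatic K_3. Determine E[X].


Let X = Σ_S X_S over the C(11, 3) = 165 subsets S of size 3, where X_S = 1 if the K_3 on S is monochromatic.
For a fixed S, the K_3 on S has C(3, 2) = 3 edges. P[all 3 edges red] = (1/2)^3, and likewise for blue, so P[monochromatic] = 2·(1/2)^3 = 2^{1 − 3} = 1/4.
By linearity of expectation: E[X] = C(11, 3) · 2^{1 − 3} = 165 · 1/4 = 165/4.
Numerically: E[X] ≈ 41.2500.

E[X] = C(11,3)·2^(1−C(3,2)) = 165/4 ≈ 41.2500.


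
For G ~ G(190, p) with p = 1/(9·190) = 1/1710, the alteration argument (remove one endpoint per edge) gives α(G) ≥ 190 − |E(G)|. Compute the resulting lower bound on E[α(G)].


E[|E(G)|] = C(190, 2)·p = 17955 · (1/1710) = 21/2.
E[α(G)] ≥ n − E[|E(G)|] = 190 − 21/2 = 359/2.
Numerically: ≈ 179.5000.
(This is only a lower bound; the true E[α(G)] may be larger.)

E[α(G)] ≥ 359/2 ≈ 179.5000.


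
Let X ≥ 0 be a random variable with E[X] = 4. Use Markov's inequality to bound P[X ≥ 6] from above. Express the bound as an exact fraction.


μ = E[X] = 4, a = 6.
Markov: P[X ≥ 6] ≤ μ/a = (4)/6 = 2/3.
Numerically: ≈ 0.66667.
(Since a = 6 > μ = 4.00000, the bound 2/3 is < 1 and informative.)

P[X ≥ 6] ≤ 2/3 ≈ 0.66667.


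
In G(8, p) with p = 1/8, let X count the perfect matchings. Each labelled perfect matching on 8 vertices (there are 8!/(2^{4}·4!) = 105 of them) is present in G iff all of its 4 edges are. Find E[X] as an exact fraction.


K_8 has 8!/(2^{4}·4!) = 105 labelled perfect matchings.
For each such perfect matching H, let X_H = 1 if all 4 edges of H are present in G. Then P[X_H = 1] = p^{4} = (1/8)^{4} = 1/4096.
By linearity: E[X] = Σ_H E[X_H] = 105 · p^{4} = 105 · 1/4096 = 105/4096.
Numerically: E[X] ≈ 0.0256.

E[X] = 105 · (1/8)^{4} = 105/4096 ≈ 0.0256.


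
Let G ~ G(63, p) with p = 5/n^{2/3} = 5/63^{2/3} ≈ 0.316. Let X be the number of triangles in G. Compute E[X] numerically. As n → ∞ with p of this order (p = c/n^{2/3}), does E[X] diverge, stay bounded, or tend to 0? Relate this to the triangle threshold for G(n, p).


Number of potential triangles: C(63, 3) = 39711.
Each occurs with probability p³ ≈ (0.316)³ ≈ 3.14941e-02.
By linearity: E[X] = C(63, 3)·p³ ≈ 39711 · 3.14941e-02 ≈ 1250.661.
Since α = 2/3 < 1, p = c/n^{2/3} ≫ 1/n is above the triangle threshold p ~ 1/n. Asymptotically E[X] ~ (c³/6)·n^{3(1−α)} = (5³/6)·n^{1} → ∞; triangles are abundant w.h.p.

E[X] ≈ 1250.661; in regime p = Θ(1/n^{2/3}) E[X] diverges (above the triangle threshold p ~ 1/n).


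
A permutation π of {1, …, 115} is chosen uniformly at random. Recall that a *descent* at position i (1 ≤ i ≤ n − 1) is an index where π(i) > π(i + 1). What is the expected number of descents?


Write X = Σ X_I over i = 1, …, 114, with X_I the indicator of one descent.
There are 114 indicators.
For each fixed i, the pair (π(i), π(i+1)) is a uniformly random ordered pair of distinct values from {1, …, 115}; by symmetry P[π(i) > π(i+1)] = 1/2.
By linearity: E[X] = 114 · (1/2) = (115 − 1) · (1/2) = 57 ≈ 57.000.

E[X] = 57 = 57.000.
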